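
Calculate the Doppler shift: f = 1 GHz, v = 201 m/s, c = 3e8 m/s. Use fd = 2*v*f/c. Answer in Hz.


fd = 2 * 201 * 1000000000.0 / 3e8 = 1340.0 Hz

1340.0 Hz


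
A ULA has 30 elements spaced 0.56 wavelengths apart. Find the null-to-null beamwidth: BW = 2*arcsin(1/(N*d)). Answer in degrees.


1/(N*d) = 1/(30*0.56) = 0.059524
BW = 2*arcsin(0.059524) = 6.8 degrees

6.8 degrees


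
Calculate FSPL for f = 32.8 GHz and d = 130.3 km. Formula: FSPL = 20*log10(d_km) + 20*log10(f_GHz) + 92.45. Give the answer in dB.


20*log10(130.3) = 42.3
20*log10(32.8) = 30.32
FSPL = 165.1 dB

165.1 dB


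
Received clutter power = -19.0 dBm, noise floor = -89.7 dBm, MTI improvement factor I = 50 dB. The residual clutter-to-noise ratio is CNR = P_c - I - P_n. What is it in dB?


CNR = -19.0 - 50 - (-89.7) = 20.7 dB

20.7 dB


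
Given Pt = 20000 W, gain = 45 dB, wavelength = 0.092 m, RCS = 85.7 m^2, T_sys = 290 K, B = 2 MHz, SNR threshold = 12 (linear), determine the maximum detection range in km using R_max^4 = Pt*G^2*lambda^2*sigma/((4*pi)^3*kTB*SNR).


G_lin = 10^(45/10) = 31622.776602
R^4 = 20000 * 31622.776602^2 * 0.092^2 * 85.7 / ((4*pi)^3 * 1.38e-23 * 290 * 2000000.0 * 12)
R^4 = 7.61147e22 m^4
R_max = (7.61147e22)^(1/4) = 525251.3 m = 525.3 km

525.3 km


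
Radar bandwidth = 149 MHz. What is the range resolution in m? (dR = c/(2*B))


dR = 3e8 / (2 * 149000000.0) = 1.01 m

1.01 m


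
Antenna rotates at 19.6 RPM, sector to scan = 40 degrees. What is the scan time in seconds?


t = 40 / (19.6 * 360) * 60 = 0.34 s

0.34 s


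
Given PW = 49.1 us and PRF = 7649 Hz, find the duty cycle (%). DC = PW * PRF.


DC = 49.1e-6 * 7649 * 100 = 37.56%

37.56%


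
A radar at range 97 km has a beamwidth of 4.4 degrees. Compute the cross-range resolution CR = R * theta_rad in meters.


BW_rad = 0.076794487
CR = 97000 * 0.076794487 = 7449.1 m

7449.1 m


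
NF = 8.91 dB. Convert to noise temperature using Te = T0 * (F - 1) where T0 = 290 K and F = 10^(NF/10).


NF_lin = 10^(8.91/10) = 7.780366
Te = 290 * (7.780366 - 1) = 1966.3 K

1966.3 K


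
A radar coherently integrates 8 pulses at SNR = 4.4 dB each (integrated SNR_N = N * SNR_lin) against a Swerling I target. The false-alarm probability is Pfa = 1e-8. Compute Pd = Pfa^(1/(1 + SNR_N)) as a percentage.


SNR_lin = 10^(4.4/10) = 2.75423
SNR_N = 8 * 2.75423 = 22.03384
1/(1 + SNR_N) = 1/23.03384 = 0.0434144
Pd = (1e-8)^0.0434144 = 0.44945
Pd = 44.9%

44.9%


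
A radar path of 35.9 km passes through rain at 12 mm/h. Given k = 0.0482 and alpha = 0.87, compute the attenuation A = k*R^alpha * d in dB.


gamma = 0.0482 * 12^0.87 = 0.418731 dB/km
A = 0.418731 * 35.9 = 15.03 dB

15.03 dB


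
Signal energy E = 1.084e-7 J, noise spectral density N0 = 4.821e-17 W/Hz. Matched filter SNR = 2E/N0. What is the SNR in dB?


SNR_lin = 2 * 1.084e-7 / 4.821e-17 = 4.497e9
SNR_dB = 10*log10(4.497e9) = 96.5 dB

96.5 dB


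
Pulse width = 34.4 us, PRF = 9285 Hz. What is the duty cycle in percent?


DC = 34.4e-6 * 9285 * 100 = 31.94%

31.94%


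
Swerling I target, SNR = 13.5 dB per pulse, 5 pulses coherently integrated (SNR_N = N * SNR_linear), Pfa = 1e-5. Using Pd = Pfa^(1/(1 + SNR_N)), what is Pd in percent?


SNR_lin = 10^(13.5/10) = 22.38721
SNR_N = 5 * 22.38721 = 111.93605
1/(1 + SNR_N) = 1/112.93605 = 0.0088546
Pd = (1e-5)^0.0088546 = 0.90308
Pd = 90.3%

90.3%


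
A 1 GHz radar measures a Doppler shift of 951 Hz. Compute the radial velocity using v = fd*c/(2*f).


v = 951 * 3e8 / (2 * 1000000000.0) = 142.7 m/s

142.7 m/s


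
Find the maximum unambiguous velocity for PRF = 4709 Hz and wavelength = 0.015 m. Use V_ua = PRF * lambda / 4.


V_ua = 4709 * 0.015 / 4 = 17.7 m/s

17.7 m/s


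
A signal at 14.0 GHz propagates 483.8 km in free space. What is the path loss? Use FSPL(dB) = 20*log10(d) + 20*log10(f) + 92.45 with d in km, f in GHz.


20*log10(483.8) = 53.69
20*log10(14.0) = 22.92
FSPL = 169.1 dB

169.1 dB


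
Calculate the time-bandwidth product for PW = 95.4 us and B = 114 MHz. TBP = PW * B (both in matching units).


TBP = 95.4 * 114 = 10875.6

10875.6


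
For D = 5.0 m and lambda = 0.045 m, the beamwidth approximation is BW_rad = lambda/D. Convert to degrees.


BW_rad = 0.045 / 5.0 = 0.009
BW_deg = 0.52 degrees

0.52 degrees


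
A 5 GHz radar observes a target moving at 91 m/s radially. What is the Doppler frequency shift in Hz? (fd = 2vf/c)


fd = 2 * 91 * 5000000000.0 / 3e8 = 3033.3 Hz

3033.3 Hz


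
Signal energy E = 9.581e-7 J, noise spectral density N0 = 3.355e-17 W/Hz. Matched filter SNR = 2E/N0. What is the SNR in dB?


SNR_lin = 2 * 9.581e-7 / 3.355e-17 = 5.711e10
SNR_dB = 10*log10(5.711e10) = 107.6 dB

107.6 dB


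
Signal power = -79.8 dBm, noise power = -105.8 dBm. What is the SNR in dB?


SNR = -79.8 - (-105.8) = 26.0 dB

26.0 dB


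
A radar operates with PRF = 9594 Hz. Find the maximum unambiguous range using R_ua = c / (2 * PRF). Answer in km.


R_ua = 3e8 / (2 * 9594) = 15634.8 m = 15.6 km

15.6 km


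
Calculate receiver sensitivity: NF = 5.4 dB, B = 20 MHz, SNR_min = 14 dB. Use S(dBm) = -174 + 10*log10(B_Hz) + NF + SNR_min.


10*log10(20000000.0) = 73.01
S = -174 + 73.01 + 5.4 + 14 = -81.6 dBm

-81.6 dBm


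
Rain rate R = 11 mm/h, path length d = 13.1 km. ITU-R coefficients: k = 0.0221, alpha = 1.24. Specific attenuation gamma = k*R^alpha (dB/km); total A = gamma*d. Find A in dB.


gamma = 0.0221 * 11^1.24 = 0.432234 dB/km
A = 0.432234 * 13.1 = 5.66 dB

5.66 dB


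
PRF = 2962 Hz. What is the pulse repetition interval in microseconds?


PRI = 1/2962 = 0.0003376097 s = 337.6 us

337.6 us


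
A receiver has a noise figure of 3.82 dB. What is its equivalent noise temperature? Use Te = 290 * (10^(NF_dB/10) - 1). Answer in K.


NF_lin = 10^(3.82/10) = 2.409905
Te = 290 * (2.409905 - 1) = 408.9 K

408.9 K


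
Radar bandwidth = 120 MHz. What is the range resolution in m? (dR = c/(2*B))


dR = 3e8 / (2 * 120000000.0) = 1.25 m

1.25 m


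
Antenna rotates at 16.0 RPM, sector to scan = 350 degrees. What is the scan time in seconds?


t = 350 / (16.0 * 360) * 60 = 3.65 s

3.65 s


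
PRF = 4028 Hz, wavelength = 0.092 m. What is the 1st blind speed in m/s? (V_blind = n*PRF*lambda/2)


V_blind = 1 * 4028 * 0.092 / 2 = 185.3 m/s

185.3 m/s


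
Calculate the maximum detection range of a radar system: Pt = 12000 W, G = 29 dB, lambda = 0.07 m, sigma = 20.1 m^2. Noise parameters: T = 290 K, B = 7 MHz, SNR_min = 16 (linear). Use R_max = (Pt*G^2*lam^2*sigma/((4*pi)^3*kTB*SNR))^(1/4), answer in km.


G_lin = 10^(29/10) = 794.328235
R^4 = 12000 * 794.328235^2 * 0.07^2 * 20.1 / ((4*pi)^3 * 1.38e-23 * 290 * 7000000.0 * 16)
R^4 = 8.38395e17 m^4
R_max = (8.38395e17)^(1/4) = 30259.5 m = 30.3 km

30.3 km


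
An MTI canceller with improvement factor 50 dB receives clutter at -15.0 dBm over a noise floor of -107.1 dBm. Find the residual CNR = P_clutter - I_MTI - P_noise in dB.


CNR = -15.0 - 50 - (-107.1) = 42.1 dB

42.1 dB


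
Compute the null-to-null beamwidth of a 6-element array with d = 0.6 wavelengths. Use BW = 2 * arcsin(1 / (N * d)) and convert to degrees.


1/(N*d) = 1/(6*0.6) = 0.277778
BW = 2*arcsin(0.277778) = 32.3 degrees

32.3 degrees


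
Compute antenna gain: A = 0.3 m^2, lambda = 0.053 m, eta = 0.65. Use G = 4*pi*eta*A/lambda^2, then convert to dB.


G_linear = 4*pi*0.65*0.3/0.053^2 = 872.35
G_dB = 10*log10(872.35) = 29.4 dB

29.4 dB


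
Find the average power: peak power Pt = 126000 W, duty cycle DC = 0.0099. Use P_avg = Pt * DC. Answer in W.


P_avg = 126000 * 0.0099 = 1247.4 W

1247.4 W


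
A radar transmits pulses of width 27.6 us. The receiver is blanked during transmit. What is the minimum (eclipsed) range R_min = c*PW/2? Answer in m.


R_min = 3e8 * 27.6e-6 / 2 = 4140.0 m

4140.0 m


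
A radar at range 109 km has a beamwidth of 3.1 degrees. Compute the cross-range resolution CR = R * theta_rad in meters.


BW_rad = 0.054105207
CR = 109000 * 0.054105207 = 5897.5 m

5897.5 m


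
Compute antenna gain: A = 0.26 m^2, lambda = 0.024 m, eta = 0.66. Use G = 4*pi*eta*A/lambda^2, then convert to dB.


G_linear = 4*pi*0.66*0.26/0.024^2 = 3743.73
G_dB = 10*log10(3743.73) = 35.7 dB

35.7 dB


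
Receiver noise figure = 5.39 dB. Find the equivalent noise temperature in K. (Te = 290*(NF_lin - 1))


NF_lin = 10^(5.39/10) = 3.459394
Te = 290 * (3.459394 - 1) = 713.2 K

713.2 K


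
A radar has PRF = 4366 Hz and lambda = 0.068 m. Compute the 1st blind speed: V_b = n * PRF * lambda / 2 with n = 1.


V_blind = 1 * 4366 * 0.068 / 2 = 148.4 m/s

148.4 m/s


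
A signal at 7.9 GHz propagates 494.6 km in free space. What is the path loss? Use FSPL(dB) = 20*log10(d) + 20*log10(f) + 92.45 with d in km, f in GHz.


20*log10(494.6) = 53.89
20*log10(7.9) = 17.95
FSPL = 164.3 dB

164.3 dB


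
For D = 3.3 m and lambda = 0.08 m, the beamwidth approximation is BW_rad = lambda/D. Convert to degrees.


BW_rad = 0.08 / 3.3 = 0.024242
BW_deg = 1.39 degrees

1.39 degrees


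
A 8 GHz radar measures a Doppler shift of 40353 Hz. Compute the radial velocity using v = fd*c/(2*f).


v = 40353 * 3e8 / (2 * 8000000000.0) = 756.6 m/s

756.6 m/s


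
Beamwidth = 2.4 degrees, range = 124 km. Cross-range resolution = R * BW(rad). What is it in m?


BW_rad = 0.041887902
CR = 124000 * 0.041887902 = 5194.1 m

5194.1 m


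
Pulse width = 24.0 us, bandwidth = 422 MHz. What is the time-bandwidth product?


TBP = 24.0 * 422 = 10128.0

10128.0


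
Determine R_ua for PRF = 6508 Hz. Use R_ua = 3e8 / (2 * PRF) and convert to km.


R_ua = 3e8 / (2 * 6508) = 23048.6 m = 23.0 km

23.0 km


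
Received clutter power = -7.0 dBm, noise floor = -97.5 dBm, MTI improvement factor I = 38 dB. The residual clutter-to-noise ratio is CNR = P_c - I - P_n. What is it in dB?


CNR = -7.0 - 38 - (-97.5) = 52.5 dB

52.5 dB


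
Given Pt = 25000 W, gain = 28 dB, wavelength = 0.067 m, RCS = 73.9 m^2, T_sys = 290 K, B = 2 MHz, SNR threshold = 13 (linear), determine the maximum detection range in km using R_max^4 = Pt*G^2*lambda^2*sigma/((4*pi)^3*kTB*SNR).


G_lin = 10^(28/10) = 630.957344
R^4 = 25000 * 630.957344^2 * 0.067^2 * 73.9 / ((4*pi)^3 * 1.38e-23 * 290 * 2000000.0 * 13)
R^4 = 1.59902e19 m^4
R_max = (1.59902e19)^(1/4) = 63235.9 m = 63.2 km

63.2 km


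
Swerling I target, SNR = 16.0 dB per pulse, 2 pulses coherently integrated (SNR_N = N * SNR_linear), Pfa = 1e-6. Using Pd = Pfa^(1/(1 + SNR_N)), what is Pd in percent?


SNR_lin = 10^(16.0/10) = 39.81072
SNR_N = 2 * 39.81072 = 79.62144
1/(1 + SNR_N) = 1/80.62144 = 0.0124036
Pd = (1e-6)^0.0124036 = 0.84252
Pd = 84.3%

84.3%


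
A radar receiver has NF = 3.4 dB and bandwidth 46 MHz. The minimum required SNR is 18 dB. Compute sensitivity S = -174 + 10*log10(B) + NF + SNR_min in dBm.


10*log10(46000000.0) = 76.63
S = -174 + 76.63 + 3.4 + 18 = -76.0 dBm

-76.0 dBm


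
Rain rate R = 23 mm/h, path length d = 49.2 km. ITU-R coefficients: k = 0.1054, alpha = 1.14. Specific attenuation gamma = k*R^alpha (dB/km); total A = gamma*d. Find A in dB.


gamma = 0.1054 * 23^1.14 = 3.760195 dB/km
A = 3.760195 * 49.2 = 185.0 dB

185.0 dB


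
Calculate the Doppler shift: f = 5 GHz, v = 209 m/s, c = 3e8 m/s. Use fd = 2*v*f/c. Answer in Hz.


fd = 2 * 209 * 5000000000.0 / 3e8 = 6966.7 Hz

6966.7 Hz


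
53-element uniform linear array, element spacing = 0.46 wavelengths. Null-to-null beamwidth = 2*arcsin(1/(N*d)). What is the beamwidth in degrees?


1/(N*d) = 1/(53*0.46) = 0.041017
BW = 2*arcsin(0.041017) = 4.7 degrees

4.7 degrees


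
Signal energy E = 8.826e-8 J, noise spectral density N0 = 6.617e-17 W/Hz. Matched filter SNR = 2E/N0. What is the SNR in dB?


SNR_lin = 2 * 8.826e-8 / 6.617e-17 = 2.668e9
SNR_dB = 10*log10(2.668e9) = 94.3 dB

94.3 dB


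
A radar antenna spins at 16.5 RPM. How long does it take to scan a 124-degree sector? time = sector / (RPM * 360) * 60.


t = 124 / (16.5 * 360) * 60 = 1.25 s

1.25 s


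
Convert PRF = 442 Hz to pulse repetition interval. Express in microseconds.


PRI = 1/442 = 0.0022624434 s = 2262.4 us

2262.4 us


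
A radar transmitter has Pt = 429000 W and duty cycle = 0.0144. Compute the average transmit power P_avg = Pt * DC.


P_avg = 429000 * 0.0144 = 6177.6 W

6177.6 W


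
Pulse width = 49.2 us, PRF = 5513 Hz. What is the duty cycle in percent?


DC = 49.2e-6 * 5513 * 100 = 27.12%

27.12%


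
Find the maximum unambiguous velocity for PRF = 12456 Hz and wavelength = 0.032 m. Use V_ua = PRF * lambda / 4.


V_ua = 12456 * 0.032 / 4 = 99.6 m/s

99.6 m/s


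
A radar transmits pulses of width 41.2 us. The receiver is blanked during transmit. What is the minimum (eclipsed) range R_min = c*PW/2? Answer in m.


R_min = 3e8 * 41.2e-6 / 2 = 6180.0 m

6180.0 m


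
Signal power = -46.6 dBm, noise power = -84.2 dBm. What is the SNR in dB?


SNR = -46.6 - (-84.2) = 37.6 dB

37.6 dB


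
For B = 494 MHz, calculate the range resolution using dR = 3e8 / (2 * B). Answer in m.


dR = 3e8 / (2 * 494000000.0) = 0.3 m

0.3 m


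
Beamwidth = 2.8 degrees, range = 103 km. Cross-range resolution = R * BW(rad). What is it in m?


BW_rad = 0.048869219
CR = 103000 * 0.048869219 = 5033.5 m

5033.5 m


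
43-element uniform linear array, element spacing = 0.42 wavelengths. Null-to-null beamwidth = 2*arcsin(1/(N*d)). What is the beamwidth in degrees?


1/(N*d) = 1/(43*0.42) = 0.055371
BW = 2*arcsin(0.055371) = 6.3 degrees

6.3 degrees


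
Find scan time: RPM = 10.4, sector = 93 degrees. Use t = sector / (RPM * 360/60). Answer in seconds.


t = 93 / (10.4 * 360) * 60 = 1.49 s

1.49 s


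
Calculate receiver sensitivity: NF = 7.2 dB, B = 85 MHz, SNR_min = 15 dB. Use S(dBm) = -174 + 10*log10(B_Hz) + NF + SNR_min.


10*log10(85000000.0) = 79.29
S = -174 + 79.29 + 7.2 + 15 = -72.5 dBm

-72.5 dBm


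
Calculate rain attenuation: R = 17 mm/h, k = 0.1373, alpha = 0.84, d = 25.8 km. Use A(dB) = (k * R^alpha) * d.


gamma = 0.1373 * 17^0.84 = 1.483364 dB/km
A = 1.483364 * 25.8 = 38.27 dB

38.27 dB


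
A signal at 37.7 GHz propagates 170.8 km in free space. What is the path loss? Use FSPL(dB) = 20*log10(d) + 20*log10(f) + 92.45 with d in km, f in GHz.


20*log10(170.8) = 44.65
20*log10(37.7) = 31.53
FSPL = 168.6 dB

168.6 dB


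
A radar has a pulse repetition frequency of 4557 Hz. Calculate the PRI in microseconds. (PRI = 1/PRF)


PRI = 1/4557 = 0.0002194426 s = 219.4 us

219.4 us


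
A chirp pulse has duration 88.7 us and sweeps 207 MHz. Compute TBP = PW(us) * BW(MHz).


TBP = 88.7 * 207 = 18360.9

18360.9


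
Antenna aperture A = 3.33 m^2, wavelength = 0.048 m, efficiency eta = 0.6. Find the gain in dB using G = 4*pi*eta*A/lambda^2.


G_linear = 4*pi*0.6*3.33/0.048^2 = 10897.4
G_dB = 10*log10(10897.4) = 40.4 dB

40.4 dB


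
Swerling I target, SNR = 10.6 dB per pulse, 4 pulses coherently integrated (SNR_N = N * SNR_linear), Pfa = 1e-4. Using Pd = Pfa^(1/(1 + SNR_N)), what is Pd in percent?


SNR_lin = 10^(10.6/10) = 11.48154
SNR_N = 4 * 11.48154 = 45.92616
1/(1 + SNR_N) = 1/46.92616 = 0.0213101
Pd = (1e-4)^0.0213101 = 0.82179
Pd = 82.2%

82.2%


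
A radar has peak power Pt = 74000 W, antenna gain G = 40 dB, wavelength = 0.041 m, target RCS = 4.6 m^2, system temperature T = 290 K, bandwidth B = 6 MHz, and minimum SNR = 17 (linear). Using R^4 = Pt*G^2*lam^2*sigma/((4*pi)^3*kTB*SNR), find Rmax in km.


G_lin = 10^(40/10) = 10000.0
R^4 = 74000 * 10000.0^2 * 0.041^2 * 4.6 / ((4*pi)^3 * 1.38e-23 * 290 * 6000000.0 * 17)
R^4 = 7.064e19 m^4
R_max = (7.064e19)^(1/4) = 91677.5 m = 91.7 km

91.7 km


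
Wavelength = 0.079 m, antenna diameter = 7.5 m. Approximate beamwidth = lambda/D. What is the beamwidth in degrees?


BW_rad = 0.079 / 7.5 = 0.010533
BW_deg = 0.6 degrees

0.6 degrees


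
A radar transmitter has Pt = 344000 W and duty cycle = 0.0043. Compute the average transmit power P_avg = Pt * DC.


P_avg = 344000 * 0.0043 = 1479.2 W

1479.2 W


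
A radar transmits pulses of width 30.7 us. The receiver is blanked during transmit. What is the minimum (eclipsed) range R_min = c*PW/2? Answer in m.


R_min = 3e8 * 30.7e-6 / 2 = 4605.0 m

4605.0 m


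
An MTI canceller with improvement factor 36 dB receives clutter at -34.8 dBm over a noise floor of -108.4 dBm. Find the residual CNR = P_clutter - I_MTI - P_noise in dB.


CNR = -34.8 - 36 - (-108.4) = 37.6 dB

37.6 dB


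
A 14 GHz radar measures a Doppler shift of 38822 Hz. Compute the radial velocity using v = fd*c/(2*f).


v = 38822 * 3e8 / (2 * 14000000000.0) = 416.0 m/s

416.0 m/s


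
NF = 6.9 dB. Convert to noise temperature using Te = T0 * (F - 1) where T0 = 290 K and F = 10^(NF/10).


NF_lin = 10^(6.9/10) = 4.897788
Te = 290 * (4.897788 - 1) = 1130.4 K

1130.4 K


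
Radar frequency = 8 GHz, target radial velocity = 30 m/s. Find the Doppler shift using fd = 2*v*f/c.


fd = 2 * 30 * 8000000000.0 / 3e8 = 1600.0 Hz

1600.0 Hz


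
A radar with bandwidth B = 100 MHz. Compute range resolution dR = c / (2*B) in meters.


dR = 3e8 / (2 * 100000000.0) = 1.5 m

1.5 m


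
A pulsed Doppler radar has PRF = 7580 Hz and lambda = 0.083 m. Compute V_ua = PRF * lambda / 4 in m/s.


V_ua = 7580 * 0.083 / 4 = 157.3 m/s

157.3 m/s


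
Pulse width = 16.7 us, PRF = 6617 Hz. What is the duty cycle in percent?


DC = 16.7e-6 * 6617 * 100 = 11.05%

11.05%


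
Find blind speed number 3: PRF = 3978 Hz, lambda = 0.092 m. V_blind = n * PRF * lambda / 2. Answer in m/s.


V_blind = 3 * 3978 * 0.092 / 2 = 549.0 m/s

549.0 m/s


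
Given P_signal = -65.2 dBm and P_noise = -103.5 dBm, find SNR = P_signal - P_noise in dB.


SNR = -65.2 - (-103.5) = 38.3 dB

38.3 dB


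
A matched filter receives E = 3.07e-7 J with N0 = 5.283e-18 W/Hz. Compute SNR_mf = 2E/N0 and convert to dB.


SNR_lin = 2 * 3.07e-7 / 5.283e-18 = 1.162e11
SNR_dB = 10*log10(1.162e11) = 110.7 dB

110.7 dB


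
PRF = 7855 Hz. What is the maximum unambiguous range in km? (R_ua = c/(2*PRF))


R_ua = 3e8 / (2 * 7855) = 19096.1 m = 19.1 km

19.1 km


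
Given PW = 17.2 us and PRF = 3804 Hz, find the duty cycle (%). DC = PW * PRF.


DC = 17.2e-6 * 3804 * 100 = 6.54%

6.54%


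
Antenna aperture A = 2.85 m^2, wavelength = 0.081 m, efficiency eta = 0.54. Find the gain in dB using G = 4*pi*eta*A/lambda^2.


G_linear = 4*pi*0.54*2.85/0.081^2 = 2947.67
G_dB = 10*log10(2947.67) = 34.7 dB

34.7 dB


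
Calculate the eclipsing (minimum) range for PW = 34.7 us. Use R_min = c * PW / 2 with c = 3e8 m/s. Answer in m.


R_min = 3e8 * 34.7e-6 / 2 = 5205.0 m

5205.0 m


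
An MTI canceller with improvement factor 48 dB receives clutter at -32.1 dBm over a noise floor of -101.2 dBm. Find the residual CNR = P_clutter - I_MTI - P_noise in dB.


CNR = -32.1 - 48 - (-101.2) = 21.1 dB

21.1 dB


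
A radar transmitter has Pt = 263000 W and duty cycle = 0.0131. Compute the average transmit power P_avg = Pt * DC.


P_avg = 263000 * 0.0131 = 3445.3 W

3445.3 W


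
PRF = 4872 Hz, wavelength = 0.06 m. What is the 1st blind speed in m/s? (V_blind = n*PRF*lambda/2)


V_blind = 1 * 4872 * 0.06 / 2 = 146.2 m/s

146.2 m/s


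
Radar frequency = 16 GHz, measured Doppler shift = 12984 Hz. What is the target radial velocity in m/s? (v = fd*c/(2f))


v = 12984 * 3e8 / (2 * 16000000000.0) = 121.7 m/s

121.7 m/s


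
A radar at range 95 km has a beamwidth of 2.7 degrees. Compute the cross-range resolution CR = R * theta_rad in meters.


BW_rad = 0.04712389
CR = 95000 * 0.04712389 = 4476.8 m

4476.8 m


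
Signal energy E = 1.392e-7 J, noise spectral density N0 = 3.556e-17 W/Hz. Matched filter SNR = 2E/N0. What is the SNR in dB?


SNR_lin = 2 * 1.392e-7 / 3.556e-17 = 7.829e9
SNR_dB = 10*log10(7.829e9) = 98.9 dB

98.9 dB


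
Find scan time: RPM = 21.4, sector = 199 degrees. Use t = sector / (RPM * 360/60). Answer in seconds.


t = 199 / (21.4 * 360) * 60 = 1.55 s

1.55 s


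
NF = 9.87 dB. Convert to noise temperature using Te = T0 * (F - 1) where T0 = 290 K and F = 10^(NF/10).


NF_lin = 10^(9.87/10) = 9.7051
Te = 290 * (9.7051 - 1) = 2524.5 K

2524.5 K


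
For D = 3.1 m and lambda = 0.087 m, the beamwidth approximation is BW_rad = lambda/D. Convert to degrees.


BW_rad = 0.087 / 3.1 = 0.028065
BW_deg = 1.61 degrees

1.61 degrees


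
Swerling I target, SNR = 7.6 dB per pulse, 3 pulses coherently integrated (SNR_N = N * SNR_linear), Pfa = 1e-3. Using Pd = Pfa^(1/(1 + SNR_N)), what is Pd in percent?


SNR_lin = 10^(7.6/10) = 5.7544
SNR_N = 3 * 5.7544 = 17.2632
1/(1 + SNR_N) = 1/18.2632 = 0.0547549
Pd = (1e-3)^0.0547549 = 0.68507
Pd = 68.5%

68.5%


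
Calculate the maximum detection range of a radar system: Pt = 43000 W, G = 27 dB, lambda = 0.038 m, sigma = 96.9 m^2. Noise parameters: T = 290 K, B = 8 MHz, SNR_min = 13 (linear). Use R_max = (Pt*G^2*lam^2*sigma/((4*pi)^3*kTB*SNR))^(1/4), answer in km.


G_lin = 10^(27/10) = 501.187234
R^4 = 43000 * 501.187234^2 * 0.038^2 * 96.9 / ((4*pi)^3 * 1.38e-23 * 290 * 8000000.0 * 13)
R^4 = 1.82987e18 m^4
R_max = (1.82987e18)^(1/4) = 36779.4 m = 36.8 km

36.8 km


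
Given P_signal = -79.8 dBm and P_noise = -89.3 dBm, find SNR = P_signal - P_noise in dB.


SNR = -79.8 - (-89.3) = 9.5 dB

9.5 dB


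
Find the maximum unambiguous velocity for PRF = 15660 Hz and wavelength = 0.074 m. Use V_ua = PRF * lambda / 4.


V_ua = 15660 * 0.074 / 4 = 289.7 m/s

289.7 m/s


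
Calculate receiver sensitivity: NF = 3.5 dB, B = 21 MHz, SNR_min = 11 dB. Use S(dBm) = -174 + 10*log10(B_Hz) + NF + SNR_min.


10*log10(21000000.0) = 73.22
S = -174 + 73.22 + 3.5 + 11 = -86.3 dBm

-86.3 dBm


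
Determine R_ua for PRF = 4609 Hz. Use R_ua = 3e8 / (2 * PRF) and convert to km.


R_ua = 3e8 / (2 * 4609) = 32545.0 m = 32.5 km

32.5 km


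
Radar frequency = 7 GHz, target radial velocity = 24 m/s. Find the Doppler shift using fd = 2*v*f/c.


fd = 2 * 24 * 7000000000.0 / 3e8 = 1120.0 Hz

1120.0 Hz


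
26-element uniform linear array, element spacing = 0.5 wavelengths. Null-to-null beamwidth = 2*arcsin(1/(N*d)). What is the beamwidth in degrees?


1/(N*d) = 1/(26*0.5) = 0.076923
BW = 2*arcsin(0.076923) = 8.8 degrees

8.8 degrees


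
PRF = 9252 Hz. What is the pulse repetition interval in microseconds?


PRI = 1/9252 = 0.0001080847 s = 108.1 us

108.1 us


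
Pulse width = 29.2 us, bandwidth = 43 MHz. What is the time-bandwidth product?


TBP = 29.2 * 43 = 1255.6

1255.6


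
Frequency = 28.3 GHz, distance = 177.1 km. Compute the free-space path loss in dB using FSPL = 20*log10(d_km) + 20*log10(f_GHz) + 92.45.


20*log10(177.1) = 44.96
20*log10(28.3) = 29.04
FSPL = 166.5 dB

166.5 dB


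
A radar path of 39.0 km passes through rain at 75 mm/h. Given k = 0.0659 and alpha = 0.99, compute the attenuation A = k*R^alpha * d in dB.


gamma = 0.0659 * 75^0.99 = 4.733649 dB/km
A = 4.733649 * 39.0 = 184.61 dB

184.61 dB


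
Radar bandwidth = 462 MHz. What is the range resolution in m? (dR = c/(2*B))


dR = 3e8 / (2 * 462000000.0) = 0.32 m

0.32 m


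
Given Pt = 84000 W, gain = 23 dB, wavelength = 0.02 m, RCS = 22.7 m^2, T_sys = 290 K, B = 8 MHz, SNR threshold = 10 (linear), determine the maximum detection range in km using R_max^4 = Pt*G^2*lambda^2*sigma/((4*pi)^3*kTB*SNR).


G_lin = 10^(23/10) = 199.526231
R^4 = 84000 * 199.526231^2 * 0.02^2 * 22.7 / ((4*pi)^3 * 1.38e-23 * 290 * 8000000.0 * 10)
R^4 = 4.77935e16 m^4
R_max = (4.77935e16)^(1/4) = 14785.7 m = 14.8 km

14.8 km


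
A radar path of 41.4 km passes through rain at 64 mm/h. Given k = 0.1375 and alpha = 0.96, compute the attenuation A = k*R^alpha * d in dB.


gamma = 0.1375 * 64^0.96 = 7.451359 dB/km
A = 7.451359 * 41.4 = 308.49 dB

308.49 dB


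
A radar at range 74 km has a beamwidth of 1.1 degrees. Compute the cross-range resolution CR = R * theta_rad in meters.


BW_rad = 0.019198622
CR = 74000 * 0.019198622 = 1420.7 m

1420.7 m


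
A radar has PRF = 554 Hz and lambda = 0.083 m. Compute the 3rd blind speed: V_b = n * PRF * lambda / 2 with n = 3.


V_blind = 3 * 554 * 0.083 / 2 = 69.0 m/s

69.0 m/s


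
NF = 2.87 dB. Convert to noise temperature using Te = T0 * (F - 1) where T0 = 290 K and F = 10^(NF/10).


NF_lin = 10^(2.87/10) = 1.936422
Te = 290 * (1.936422 - 1) = 271.6 K

271.6 K


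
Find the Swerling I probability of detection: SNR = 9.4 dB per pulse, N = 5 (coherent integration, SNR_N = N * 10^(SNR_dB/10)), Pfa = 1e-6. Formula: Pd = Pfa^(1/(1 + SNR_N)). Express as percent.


SNR_lin = 10^(9.4/10) = 8.70964
SNR_N = 5 * 8.70964 = 43.5482
1/(1 + SNR_N) = 1/44.5482 = 0.0224476
Pd = (1e-6)^0.0224476 = 0.73336
Pd = 73.3%

73.3%


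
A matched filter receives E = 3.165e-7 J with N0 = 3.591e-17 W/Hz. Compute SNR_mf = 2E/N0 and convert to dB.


SNR_lin = 2 * 3.165e-7 / 3.591e-17 = 1.763e10
SNR_dB = 10*log10(1.763e10) = 102.5 dB

102.5 dB


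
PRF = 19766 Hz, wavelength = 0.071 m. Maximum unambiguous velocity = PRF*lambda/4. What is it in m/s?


V_ua = 19766 * 0.071 / 4 = 350.8 m/s

350.8 m/s


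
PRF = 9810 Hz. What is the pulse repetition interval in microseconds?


PRI = 1/9810 = 0.0001019368 s = 101.9 us

101.9 us


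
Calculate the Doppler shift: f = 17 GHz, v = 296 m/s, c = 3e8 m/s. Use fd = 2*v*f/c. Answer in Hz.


fd = 2 * 296 * 17000000000.0 / 3e8 = 33546.7 Hz

33546.7 Hz


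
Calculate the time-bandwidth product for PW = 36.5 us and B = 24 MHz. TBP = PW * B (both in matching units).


TBP = 36.5 * 24 = 876.0

876.0


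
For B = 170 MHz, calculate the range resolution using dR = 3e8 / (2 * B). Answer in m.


dR = 3e8 / (2 * 170000000.0) = 0.88 m

0.88 m


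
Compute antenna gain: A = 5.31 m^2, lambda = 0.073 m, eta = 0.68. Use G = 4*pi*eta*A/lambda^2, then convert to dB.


G_linear = 4*pi*0.68*5.31/0.073^2 = 8514.67
G_dB = 10*log10(8514.67) = 39.3 dB

39.3 dB


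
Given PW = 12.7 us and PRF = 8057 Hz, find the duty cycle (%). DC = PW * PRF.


DC = 12.7e-6 * 8057 * 100 = 10.23%

10.23%


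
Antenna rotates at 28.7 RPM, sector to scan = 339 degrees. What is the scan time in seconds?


t = 339 / (28.7 * 360) * 60 = 1.97 s

1.97 s


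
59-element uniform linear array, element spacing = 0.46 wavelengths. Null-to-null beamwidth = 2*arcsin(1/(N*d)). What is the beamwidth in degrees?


1/(N*d) = 1/(59*0.46) = 0.036846
BW = 2*arcsin(0.036846) = 4.2 degrees

4.2 degrees


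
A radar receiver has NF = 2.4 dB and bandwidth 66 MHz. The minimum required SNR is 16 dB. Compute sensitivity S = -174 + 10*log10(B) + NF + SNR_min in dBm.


10*log10(66000000.0) = 78.2
S = -174 + 78.2 + 2.4 + 16 = -77.4 dBm

-77.4 dBm


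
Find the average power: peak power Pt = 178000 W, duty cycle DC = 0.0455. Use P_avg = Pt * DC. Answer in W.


P_avg = 178000 * 0.0455 = 8099.0 W

8099.0 W


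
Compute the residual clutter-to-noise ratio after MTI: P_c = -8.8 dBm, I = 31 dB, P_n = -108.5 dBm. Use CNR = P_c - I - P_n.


CNR = -8.8 - 31 - (-108.5) = 68.7 dB

68.7 dB


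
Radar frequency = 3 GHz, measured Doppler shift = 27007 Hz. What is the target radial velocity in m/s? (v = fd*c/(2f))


v = 27007 * 3e8 / (2 * 3000000000.0) = 1350.4 m/s

1350.4 m/s


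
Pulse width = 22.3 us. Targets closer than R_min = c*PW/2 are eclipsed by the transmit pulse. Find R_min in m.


R_min = 3e8 * 22.3e-6 / 2 = 3345.0 m

3345.0 m


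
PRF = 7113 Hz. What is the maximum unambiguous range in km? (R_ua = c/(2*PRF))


R_ua = 3e8 / (2 * 7113) = 21088.1 m = 21.1 km

21.1 km


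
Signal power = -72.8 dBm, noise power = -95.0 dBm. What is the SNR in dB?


SNR = -72.8 - (-95.0) = 22.2 dB

22.2 dB


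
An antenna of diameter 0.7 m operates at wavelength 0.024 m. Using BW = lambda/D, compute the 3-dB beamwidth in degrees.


BW_rad = 0.024 / 0.7 = 0.034286
BW_deg = 1.96 degrees

1.96 degrees


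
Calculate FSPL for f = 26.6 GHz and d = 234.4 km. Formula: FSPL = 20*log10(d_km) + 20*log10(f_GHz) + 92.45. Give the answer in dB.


20*log10(234.4) = 47.4
20*log10(26.6) = 28.5
FSPL = 168.3 dB

168.3 dB


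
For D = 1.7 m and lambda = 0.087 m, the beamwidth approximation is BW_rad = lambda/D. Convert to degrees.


BW_rad = 0.087 / 1.7 = 0.051176
BW_deg = 2.93 degrees

2.93 degrees


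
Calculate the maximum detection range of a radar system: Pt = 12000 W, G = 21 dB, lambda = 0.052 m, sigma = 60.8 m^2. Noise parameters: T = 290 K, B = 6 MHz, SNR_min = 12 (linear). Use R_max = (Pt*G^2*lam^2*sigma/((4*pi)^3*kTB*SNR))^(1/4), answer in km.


G_lin = 10^(21/10) = 125.892541
R^4 = 12000 * 125.892541^2 * 0.052^2 * 60.8 / ((4*pi)^3 * 1.38e-23 * 290 * 6000000.0 * 12)
R^4 = 5.4683e16 m^4
R_max = (5.4683e16)^(1/4) = 15292.0 m = 15.3 km

15.3 km


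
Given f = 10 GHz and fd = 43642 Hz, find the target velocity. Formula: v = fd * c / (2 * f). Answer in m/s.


v = 43642 * 3e8 / (2 * 10000000000.0) = 654.6 m/s

654.6 m/s


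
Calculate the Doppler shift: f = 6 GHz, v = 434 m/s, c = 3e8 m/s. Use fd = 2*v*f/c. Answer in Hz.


fd = 2 * 434 * 6000000000.0 / 3e8 = 17360.0 Hz

17360.0 Hz


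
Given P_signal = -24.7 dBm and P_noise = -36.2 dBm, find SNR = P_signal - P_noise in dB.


SNR = -24.7 - (-36.2) = 11.5 dB

11.5 dB


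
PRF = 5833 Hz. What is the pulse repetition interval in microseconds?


PRI = 1/5833 = 0.0001714384 s = 171.4 us

171.4 us


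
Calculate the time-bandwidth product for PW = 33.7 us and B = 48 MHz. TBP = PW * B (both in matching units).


TBP = 33.7 * 48 = 1617.6

1617.6


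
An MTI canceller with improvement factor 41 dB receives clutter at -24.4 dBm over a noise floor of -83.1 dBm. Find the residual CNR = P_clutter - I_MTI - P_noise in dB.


CNR = -24.4 - 41 - (-83.1) = 17.7 dB

17.7 dB


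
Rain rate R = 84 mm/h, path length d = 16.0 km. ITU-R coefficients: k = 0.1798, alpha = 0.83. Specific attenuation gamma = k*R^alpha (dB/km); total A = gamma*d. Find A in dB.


gamma = 0.1798 * 84^0.83 = 7.111177 dB/km
A = 7.111177 * 16.0 = 113.78 dB

113.78 dB


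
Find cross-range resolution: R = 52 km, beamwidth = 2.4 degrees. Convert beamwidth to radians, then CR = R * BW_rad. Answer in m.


BW_rad = 0.041887902
CR = 52000 * 0.041887902 = 2178.2 m

2178.2 m


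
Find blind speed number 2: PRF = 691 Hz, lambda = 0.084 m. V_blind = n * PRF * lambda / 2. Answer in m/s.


V_blind = 2 * 691 * 0.084 / 2 = 58.0 m/s

58.0 m/s


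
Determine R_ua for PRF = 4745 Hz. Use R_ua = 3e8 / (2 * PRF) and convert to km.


R_ua = 3e8 / (2 * 4745) = 31612.2 m = 31.6 km

31.6 km


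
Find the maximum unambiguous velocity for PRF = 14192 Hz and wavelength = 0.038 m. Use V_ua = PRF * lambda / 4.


V_ua = 14192 * 0.038 / 4 = 134.8 m/s

134.8 m/s


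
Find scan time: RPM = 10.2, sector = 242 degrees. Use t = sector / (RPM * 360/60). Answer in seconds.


t = 242 / (10.2 * 360) * 60 = 3.95 s

3.95 s


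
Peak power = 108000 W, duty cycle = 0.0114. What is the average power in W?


P_avg = 108000 * 0.0114 = 1231.2 W

1231.2 W


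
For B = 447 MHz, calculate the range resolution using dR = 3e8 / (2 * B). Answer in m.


dR = 3e8 / (2 * 447000000.0) = 0.34 m

0.34 m


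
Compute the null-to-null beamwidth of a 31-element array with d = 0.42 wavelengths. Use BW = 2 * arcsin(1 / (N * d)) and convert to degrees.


1/(N*d) = 1/(31*0.42) = 0.076805
BW = 2*arcsin(0.076805) = 8.8 degrees

8.8 degrees


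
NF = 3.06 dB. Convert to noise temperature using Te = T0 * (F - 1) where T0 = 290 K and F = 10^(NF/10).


NF_lin = 10^(3.06/10) = 2.023019
Te = 290 * (2.023019 - 1) = 296.7 K

296.7 K


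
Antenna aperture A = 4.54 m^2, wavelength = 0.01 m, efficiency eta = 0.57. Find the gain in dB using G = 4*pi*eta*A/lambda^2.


G_linear = 4*pi*0.57*4.54/0.01^2 = 325192.54
G_dB = 10*log10(325192.54) = 55.1 dB

55.1 dB


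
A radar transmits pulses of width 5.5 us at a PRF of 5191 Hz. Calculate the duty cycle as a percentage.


DC = 5.5e-6 * 5191 * 100 = 2.86%

2.86%


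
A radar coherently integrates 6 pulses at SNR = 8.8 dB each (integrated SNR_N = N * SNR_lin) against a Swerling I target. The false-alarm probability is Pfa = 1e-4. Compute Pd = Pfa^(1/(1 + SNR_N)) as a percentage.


SNR_lin = 10^(8.8/10) = 7.58578
SNR_N = 6 * 7.58578 = 45.51468
1/(1 + SNR_N) = 1/46.51468 = 0.0214986
Pd = (1e-4)^0.0214986 = 0.82036
Pd = 82.0%

82.0%


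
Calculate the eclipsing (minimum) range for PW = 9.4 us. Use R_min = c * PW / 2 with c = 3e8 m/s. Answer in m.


R_min = 3e8 * 9.4e-6 / 2 = 1410.0 m

1410.0 m


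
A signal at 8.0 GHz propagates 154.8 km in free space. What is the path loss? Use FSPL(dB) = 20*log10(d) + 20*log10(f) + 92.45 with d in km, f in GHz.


20*log10(154.8) = 43.8
20*log10(8.0) = 18.06
FSPL = 154.3 dB

154.3 dB


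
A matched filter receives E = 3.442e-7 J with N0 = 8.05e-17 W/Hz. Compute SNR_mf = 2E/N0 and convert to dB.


SNR_lin = 2 * 3.442e-7 / 8.05e-17 = 8.552e9
SNR_dB = 10*log10(8.552e9) = 99.3 dB

99.3 dB


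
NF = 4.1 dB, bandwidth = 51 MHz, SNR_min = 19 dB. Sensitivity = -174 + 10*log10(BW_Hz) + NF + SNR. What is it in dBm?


10*log10(51000000.0) = 77.08
S = -174 + 77.08 + 4.1 + 19 = -73.8 dBm

-73.8 dBm


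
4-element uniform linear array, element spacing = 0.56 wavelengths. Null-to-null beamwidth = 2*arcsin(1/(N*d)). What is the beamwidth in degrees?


1/(N*d) = 1/(4*0.56) = 0.446429
BW = 2*arcsin(0.446429) = 53.0 degrees

53.0 degrees


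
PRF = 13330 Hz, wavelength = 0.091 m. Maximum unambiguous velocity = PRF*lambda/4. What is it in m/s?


V_ua = 13330 * 0.091 / 4 = 303.3 m/s

303.3 m/s


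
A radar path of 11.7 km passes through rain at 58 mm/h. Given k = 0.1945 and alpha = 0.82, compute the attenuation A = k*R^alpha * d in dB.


gamma = 0.1945 * 58^0.82 = 5.431635 dB/km
A = 5.431635 * 11.7 = 63.55 dB

63.55 dB


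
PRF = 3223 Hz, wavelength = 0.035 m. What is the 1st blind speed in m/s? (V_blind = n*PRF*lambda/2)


V_blind = 1 * 3223 * 0.035 / 2 = 56.4 m/s

56.4 m/s


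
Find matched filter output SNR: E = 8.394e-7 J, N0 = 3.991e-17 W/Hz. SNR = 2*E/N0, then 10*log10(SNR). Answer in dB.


SNR_lin = 2 * 8.394e-7 / 3.991e-17 = 4.206e10
SNR_dB = 10*log10(4.206e10) = 106.2 dB

106.2 dB


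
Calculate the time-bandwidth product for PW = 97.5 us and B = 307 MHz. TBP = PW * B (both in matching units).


TBP = 97.5 * 307 = 29932.5

29932.5


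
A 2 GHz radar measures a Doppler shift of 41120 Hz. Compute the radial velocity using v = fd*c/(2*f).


v = 41120 * 3e8 / (2 * 2000000000.0) = 3084.0 m/s

3084.0 m/s


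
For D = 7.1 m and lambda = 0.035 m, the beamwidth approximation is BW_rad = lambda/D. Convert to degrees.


BW_rad = 0.035 / 7.1 = 0.00493
BW_deg = 0.28 degrees

0.28 degrees


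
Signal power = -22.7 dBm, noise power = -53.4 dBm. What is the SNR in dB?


SNR = -22.7 - (-53.4) = 30.7 dB

30.7 dB


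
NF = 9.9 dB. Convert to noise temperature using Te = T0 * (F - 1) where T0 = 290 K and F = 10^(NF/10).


NF_lin = 10^(9.9/10) = 9.772372
Te = 290 * (9.772372 - 1) = 2544.0 K

2544.0 K


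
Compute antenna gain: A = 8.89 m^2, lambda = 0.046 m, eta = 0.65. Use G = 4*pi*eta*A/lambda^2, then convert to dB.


G_linear = 4*pi*0.65*8.89/0.046^2 = 34317.0
G_dB = 10*log10(34317.0) = 45.4 dB

45.4 dB


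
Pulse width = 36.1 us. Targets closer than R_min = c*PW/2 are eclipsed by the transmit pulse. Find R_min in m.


R_min = 3e8 * 36.1e-6 / 2 = 5415.0 m

5415.0 m


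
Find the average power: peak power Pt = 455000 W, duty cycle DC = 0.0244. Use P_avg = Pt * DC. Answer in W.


P_avg = 455000 * 0.0244 = 11102.0 W

11102.0 W


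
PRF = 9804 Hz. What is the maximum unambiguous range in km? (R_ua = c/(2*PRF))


R_ua = 3e8 / (2 * 9804) = 15299.9 m = 15.3 km

15.3 km


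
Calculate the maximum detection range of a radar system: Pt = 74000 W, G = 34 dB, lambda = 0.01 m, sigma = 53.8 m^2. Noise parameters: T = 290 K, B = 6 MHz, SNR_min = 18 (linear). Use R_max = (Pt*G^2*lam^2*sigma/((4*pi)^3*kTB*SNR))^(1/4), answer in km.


G_lin = 10^(34/10) = 2511.886432
R^4 = 74000 * 2511.886432^2 * 0.01^2 * 53.8 / ((4*pi)^3 * 1.38e-23 * 290 * 6000000.0 * 18)
R^4 = 2.92876e18 m^4
R_max = (2.92876e18)^(1/4) = 41368.6 m = 41.4 km

41.4 km


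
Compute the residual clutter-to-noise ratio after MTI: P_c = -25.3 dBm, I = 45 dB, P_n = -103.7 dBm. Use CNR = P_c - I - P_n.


CNR = -25.3 - 45 - (-103.7) = 33.4 dB

33.4 dB


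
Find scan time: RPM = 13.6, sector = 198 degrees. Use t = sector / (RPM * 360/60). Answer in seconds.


t = 198 / (13.6 * 360) * 60 = 2.43 s

2.43 s


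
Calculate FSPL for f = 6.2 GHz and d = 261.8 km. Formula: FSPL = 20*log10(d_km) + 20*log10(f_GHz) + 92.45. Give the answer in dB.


20*log10(261.8) = 48.36
20*log10(6.2) = 15.85
FSPL = 156.7 dB

156.7 dB


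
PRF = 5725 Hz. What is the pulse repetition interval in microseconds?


PRI = 1/5725 = 0.0001746725 s = 174.7 us

174.7 us


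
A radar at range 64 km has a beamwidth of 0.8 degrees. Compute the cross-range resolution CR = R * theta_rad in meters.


BW_rad = 0.013962634
CR = 64000 * 0.013962634 = 893.6 m

893.6 m


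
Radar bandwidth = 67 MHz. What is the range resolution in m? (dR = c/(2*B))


dR = 3e8 / (2 * 67000000.0) = 2.24 m

2.24 m


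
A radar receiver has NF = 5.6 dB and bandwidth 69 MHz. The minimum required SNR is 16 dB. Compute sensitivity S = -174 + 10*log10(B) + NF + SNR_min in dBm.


10*log10(69000000.0) = 78.39
S = -174 + 78.39 + 5.6 + 16 = -74.0 dBm

-74.0 dBm


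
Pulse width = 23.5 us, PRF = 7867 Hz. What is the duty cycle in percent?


DC = 23.5e-6 * 7867 * 100 = 18.49%

18.49%


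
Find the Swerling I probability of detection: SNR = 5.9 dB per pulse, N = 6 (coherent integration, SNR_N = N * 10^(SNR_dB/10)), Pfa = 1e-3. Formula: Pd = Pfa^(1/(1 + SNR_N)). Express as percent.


SNR_lin = 10^(5.9/10) = 3.89045
SNR_N = 6 * 3.89045 = 23.3427
1/(1 + SNR_N) = 1/24.3427 = 0.0410801
Pd = (1e-3)^0.0410801 = 0.75294
Pd = 75.3%

75.3%


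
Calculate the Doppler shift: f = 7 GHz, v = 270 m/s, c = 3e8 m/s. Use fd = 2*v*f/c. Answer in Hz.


fd = 2 * 270 * 7000000000.0 / 3e8 = 12600.0 Hz

12600.0 Hz


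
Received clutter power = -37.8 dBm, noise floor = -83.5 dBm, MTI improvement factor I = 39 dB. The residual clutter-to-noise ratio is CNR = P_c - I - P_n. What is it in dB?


CNR = -37.8 - 39 - (-83.5) = 6.7 dB

6.7 dB


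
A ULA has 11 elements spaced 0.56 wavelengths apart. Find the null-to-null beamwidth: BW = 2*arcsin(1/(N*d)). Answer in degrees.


1/(N*d) = 1/(11*0.56) = 0.162338
BW = 2*arcsin(0.162338) = 18.7 degrees

18.7 degrees


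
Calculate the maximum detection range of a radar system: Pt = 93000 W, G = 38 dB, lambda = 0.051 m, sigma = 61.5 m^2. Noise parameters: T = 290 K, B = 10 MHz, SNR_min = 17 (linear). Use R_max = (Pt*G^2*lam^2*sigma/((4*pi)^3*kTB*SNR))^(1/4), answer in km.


G_lin = 10^(38/10) = 6309.573445
R^4 = 93000 * 6309.573445^2 * 0.051^2 * 61.5 / ((4*pi)^3 * 1.38e-23 * 290 * 10000000.0 * 17)
R^4 = 4.38675e20 m^4
R_max = (4.38675e20)^(1/4) = 144722.4 m = 144.7 km

144.7 km


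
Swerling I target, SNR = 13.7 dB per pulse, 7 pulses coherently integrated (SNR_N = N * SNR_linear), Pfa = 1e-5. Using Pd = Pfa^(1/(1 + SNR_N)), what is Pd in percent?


SNR_lin = 10^(13.7/10) = 23.44229
SNR_N = 7 * 23.44229 = 164.09603
1/(1 + SNR_N) = 1/165.09603 = 0.0060571
Pd = (1e-5)^0.0060571 = 0.93264
Pd = 93.3%

93.3%


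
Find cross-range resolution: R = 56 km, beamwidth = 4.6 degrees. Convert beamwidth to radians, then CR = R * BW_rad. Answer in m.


BW_rad = 0.080285146
CR = 56000 * 0.080285146 = 4496.0 m

4496.0 m
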